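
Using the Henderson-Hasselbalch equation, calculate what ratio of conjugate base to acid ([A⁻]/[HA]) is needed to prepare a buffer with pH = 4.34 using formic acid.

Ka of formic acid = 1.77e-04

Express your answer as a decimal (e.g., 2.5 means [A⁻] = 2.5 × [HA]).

pKa = -log(1.77e-04) = 3.7520. pH = pKa + log([A⁻]/[HA]), so log([A⁻]/[HA]) = pH − pKa = 4.34 − 3.7520 = 0.5880. [A⁻]/[HA] = 10^(0.5880) = 3.87

[A⁻]/[HA] = 3.87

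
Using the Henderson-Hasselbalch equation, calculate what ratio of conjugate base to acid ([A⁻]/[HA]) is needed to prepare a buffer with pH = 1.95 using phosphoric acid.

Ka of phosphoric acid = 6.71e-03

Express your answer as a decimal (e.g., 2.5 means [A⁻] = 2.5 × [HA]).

pKa = -log(6.71e-03) = 2.1733. pH = pKa + log([A⁻]/[HA]), so log([A⁻]/[HA]) = pH − pKa = 1.95 − 2.1733 = -0.2233. [A⁻]/[HA] = 10^(-0.2233) = 0.598

[A⁻]/[HA] = 0.598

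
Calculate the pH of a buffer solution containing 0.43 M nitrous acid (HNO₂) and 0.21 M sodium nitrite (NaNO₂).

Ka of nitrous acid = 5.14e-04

pKa = -log(5.14e-04) = 3.29. pH = pKa + log([A⁻]/[HA]) = 3.29 + log(0.21/0.43)

pH = 2.98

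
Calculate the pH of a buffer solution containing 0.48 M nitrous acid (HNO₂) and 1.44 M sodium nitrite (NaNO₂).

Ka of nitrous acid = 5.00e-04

pKa = -log(5.00e-04) = 3.30. pH = pKa + log([A⁻]/[HA]) = 3.30 + log(1.44/0.48)

pH = 3.78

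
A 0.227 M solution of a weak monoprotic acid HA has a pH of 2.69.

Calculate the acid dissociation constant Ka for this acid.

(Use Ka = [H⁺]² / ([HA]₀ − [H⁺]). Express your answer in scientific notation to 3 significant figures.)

[H⁺] = 10^(−pH) = 10^(−2.69) = 2.042e-03 M. For HA ⇌ H⁺ + A⁻, Ka = [H⁺][A⁻]/[HA] = [H⁺]² / ([HA]₀ − [H⁺]) = (2.042e-03)² / (0.227 − 2.042e-03) = 1.85e-05.

K_a = 1.85e-05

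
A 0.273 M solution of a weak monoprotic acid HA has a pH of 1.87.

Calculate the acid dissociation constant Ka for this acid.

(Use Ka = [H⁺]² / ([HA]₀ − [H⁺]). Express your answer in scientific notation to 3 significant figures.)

[H⁺] = 10^(−pH) = 10^(−1.87) = 1.349e-02 M. For HA ⇌ H⁺ + A⁻, Ka = [H⁺][A⁻]/[HA] = [H⁺]² / ([HA]₀ − [H⁺]) = (1.349e-02)² / (0.273 − 1.349e-02) = 7.01e-04.

K_a = 7.01e-04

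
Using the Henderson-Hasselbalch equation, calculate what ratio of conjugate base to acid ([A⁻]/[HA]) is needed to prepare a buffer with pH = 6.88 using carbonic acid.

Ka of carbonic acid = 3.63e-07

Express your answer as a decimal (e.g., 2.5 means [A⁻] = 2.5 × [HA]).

pKa = -log(3.63e-07) = 6.4401. pH = pKa + log([A⁻]/[HA]), so log([A⁻]/[HA]) = pH − pKa = 6.88 − 6.4401 = 0.4399. [A⁻]/[HA] = 10^(0.4399) = 2.75

[A⁻]/[HA] = 2.75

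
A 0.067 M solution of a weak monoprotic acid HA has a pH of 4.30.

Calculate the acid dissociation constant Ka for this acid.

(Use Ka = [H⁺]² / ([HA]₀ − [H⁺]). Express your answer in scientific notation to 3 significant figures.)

[H⁺] = 10^(−pH) = 10^(−4.30) = 5.012e-05 M. For HA ⇌ H⁺ + A⁻, Ka = [H⁺][A⁻]/[HA] = [H⁺]² / ([HA]₀ − [H⁺]) = (5.012e-05)² / (0.067 − 5.012e-05) = 3.75e-08.

K_a = 3.75e-08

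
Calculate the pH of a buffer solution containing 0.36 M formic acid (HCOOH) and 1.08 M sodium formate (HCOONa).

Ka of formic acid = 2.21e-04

pKa = -log(2.21e-04) = 3.66. pH = pKa + log([A⁻]/[HA]) = 3.66 + log(1.08/0.36)

pH = 4.13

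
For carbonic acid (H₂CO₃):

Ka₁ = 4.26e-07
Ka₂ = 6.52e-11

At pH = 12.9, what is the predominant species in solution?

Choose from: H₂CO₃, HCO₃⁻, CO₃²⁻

pKa₁ = 6.37, pKa₂ = 10.19. For a polyprotic acid the predominant species crosses at each pKa: below pKa_n the protonated form dominates, above it the deprotonated form does. At pH = 12.9, the predominant species is CO₃²⁻.

CO₃²⁻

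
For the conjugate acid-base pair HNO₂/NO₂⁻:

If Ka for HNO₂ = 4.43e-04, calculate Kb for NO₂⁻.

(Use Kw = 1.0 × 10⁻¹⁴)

For a conjugate pair Ka × Kb = Kw, so Kb = Kw/Ka = 1.0 × 10⁻¹⁴ / 4.43e-04 = 2.26e-11.

K_b = 2.26e-11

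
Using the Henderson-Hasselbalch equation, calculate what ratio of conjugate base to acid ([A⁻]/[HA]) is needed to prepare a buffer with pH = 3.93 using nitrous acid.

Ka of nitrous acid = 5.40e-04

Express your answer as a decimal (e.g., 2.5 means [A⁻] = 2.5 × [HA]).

pKa = -log(5.40e-04) = 3.2676. pH = pKa + log([A⁻]/[HA]), so log([A⁻]/[HA]) = pH − pKa = 3.93 − 3.2676 = 0.6624. [A⁻]/[HA] = 10^(0.6624) = 4.60

[A⁻]/[HA] = 4.60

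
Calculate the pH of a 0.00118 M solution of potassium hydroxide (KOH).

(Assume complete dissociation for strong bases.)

[OH⁻] = 0.00118 M for strong base. pOH = -log[OH⁻] = 2.93, pH = 14 - pOH

pH = 11.07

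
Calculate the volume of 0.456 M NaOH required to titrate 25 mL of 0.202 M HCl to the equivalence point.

At equivalence: moles acid = moles base. moles HCl = 0.202 × 25/1000 = 0.00505 mol. V_base = moles / 0.456 × 1000 = 11.1 mL.

V_{base} = 11.1 mL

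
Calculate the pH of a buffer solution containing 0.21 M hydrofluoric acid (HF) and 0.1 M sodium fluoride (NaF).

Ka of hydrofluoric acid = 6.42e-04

pKa = -log(6.42e-04) = 3.19. pH = pKa + log([A⁻]/[HA]) = 3.19 + log(0.1/0.21)

pH = 2.87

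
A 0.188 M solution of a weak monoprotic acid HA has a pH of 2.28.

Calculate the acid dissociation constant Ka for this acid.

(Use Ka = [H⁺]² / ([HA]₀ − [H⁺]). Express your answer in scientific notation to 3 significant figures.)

[H⁺] = 10^(−pH) = 10^(−2.28) = 5.248e-03 M. For HA ⇌ H⁺ + A⁻, Ka = [H⁺][A⁻]/[HA] = [H⁺]² / ([HA]₀ − [H⁺]) = (5.248e-03)² / (0.188 − 5.248e-03) = 1.51e-04.

K_a = 1.51e-04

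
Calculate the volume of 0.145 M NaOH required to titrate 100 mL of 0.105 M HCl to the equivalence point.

At equivalence: moles acid = moles base. moles HCl = 0.105 × 100/1000 = 0.0105 mol. V_base = moles / 0.145 × 1000 = 72.4 mL.

V_{base} = 72.4 mL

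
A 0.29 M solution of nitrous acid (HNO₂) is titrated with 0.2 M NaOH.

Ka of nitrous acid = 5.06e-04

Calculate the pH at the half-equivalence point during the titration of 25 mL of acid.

At half-equivalence [HA] = [A⁻], so Henderson-Hasselbalch gives pH = pKa = -log(5.06e-04) = 3.30.

pH = pKa = 3.30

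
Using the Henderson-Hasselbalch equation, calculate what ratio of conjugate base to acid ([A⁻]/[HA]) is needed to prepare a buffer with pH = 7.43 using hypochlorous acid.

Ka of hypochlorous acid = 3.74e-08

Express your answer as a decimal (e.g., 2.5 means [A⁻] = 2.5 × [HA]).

pKa = -log(3.74e-08) = 7.4271. pH = pKa + log([A⁻]/[HA]), so log([A⁻]/[HA]) = pH − pKa = 7.43 − 7.4271 = 0.0029. [A⁻]/[HA] = 10^(0.0029) = 1.01

[A⁻]/[HA] = 1.01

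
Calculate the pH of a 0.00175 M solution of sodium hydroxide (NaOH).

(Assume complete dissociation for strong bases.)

[OH⁻] = 0.00175 M for strong base. pOH = -log[OH⁻] = 2.76, pH = 14 - pOH

pH = 11.24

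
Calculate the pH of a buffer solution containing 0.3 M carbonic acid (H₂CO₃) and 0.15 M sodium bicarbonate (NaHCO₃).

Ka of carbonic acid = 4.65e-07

pKa = -log(4.65e-07) = 6.33. pH = pKa + log([A⁻]/[HA]) = 6.33 + log(0.15/0.3)

pH = 6.03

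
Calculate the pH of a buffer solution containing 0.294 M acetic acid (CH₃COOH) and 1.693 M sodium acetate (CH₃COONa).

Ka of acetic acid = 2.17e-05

pKa = -log(2.17e-05) = 4.66. pH = pKa + log([A⁻]/[HA]) = 4.66 + log(1.693/0.294)

pH = 5.42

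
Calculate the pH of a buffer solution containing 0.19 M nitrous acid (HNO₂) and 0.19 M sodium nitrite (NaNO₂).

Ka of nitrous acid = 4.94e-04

pKa = -log(4.94e-04) = 3.31. pH = pKa + log([A⁻]/[HA]) = 3.31 + log(0.19/0.19)

pH = 3.31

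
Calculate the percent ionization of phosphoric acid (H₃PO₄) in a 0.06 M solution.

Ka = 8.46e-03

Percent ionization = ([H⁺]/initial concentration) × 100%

Using Ka equilibrium: x² + Ka×x - Ka×C = 0. Solving: [H⁺] = 1.8694e-02. Percent = (1.8694e-02/0.06) × 100

Percent ionization = 31.2%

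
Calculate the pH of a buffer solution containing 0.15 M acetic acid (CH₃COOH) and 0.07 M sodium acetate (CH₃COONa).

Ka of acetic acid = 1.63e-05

pKa = -log(1.63e-05) = 4.79. pH = pKa + log([A⁻]/[HA]) = 4.79 + log(0.07/0.15)

pH = 4.46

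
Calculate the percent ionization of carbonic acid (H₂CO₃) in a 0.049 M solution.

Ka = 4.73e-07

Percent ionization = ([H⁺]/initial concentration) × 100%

Using Ka equilibrium: x² + Ka×x - Ka×C = 0. Solving: [H⁺] = 1.5200e-04. Percent = (1.5200e-04/0.049) × 100

Percent ionization = 0.31%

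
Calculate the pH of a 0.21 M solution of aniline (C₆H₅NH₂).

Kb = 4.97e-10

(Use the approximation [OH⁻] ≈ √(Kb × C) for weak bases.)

[OH⁻] = √(Kb × C) = √(4.97e-10 × 0.21) = 1.0216e-05. pOH = 4.99, pH = 14 - pOH

pH = 9.01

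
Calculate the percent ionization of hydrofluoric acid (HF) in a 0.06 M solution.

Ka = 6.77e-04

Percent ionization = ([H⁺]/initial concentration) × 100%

Using Ka equilibrium: x² + Ka×x - Ka×C = 0. Solving: [H⁺] = 6.0439e-03. Percent = (6.0439e-03/0.06) × 100

Percent ionization = 10.1%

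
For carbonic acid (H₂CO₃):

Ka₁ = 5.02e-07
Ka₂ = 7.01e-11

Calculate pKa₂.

pKa₂ = -log(Ka₂) = -log(7.01e-11) = 10.15.

pK_{a2} = 10.15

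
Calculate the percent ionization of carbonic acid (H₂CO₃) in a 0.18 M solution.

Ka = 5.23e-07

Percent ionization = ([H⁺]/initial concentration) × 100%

Using Ka equilibrium: x² + Ka×x - Ka×C = 0. Solving: [H⁺] = 3.0656e-04. Percent = (3.0656e-04/0.18) × 100

Percent ionization = 0.17%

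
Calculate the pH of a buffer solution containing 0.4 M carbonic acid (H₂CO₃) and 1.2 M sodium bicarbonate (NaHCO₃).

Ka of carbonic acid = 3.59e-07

pKa = -log(3.59e-07) = 6.44. pH = pKa + log([A⁻]/[HA]) = 6.44 + log(1.2/0.4)

pH = 6.92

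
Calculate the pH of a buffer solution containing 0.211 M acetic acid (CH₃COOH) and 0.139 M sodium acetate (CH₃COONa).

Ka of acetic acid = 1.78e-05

pKa = -log(1.78e-05) = 4.75. pH = pKa + log([A⁻]/[HA]) = 4.75 + log(0.139/0.211)

pH = 4.57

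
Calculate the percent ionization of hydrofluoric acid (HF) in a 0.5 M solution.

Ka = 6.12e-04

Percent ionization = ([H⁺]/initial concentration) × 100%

Using Ka equilibrium: x² + Ka×x - Ka×C = 0. Solving: [H⁺] = 1.7190e-02. Percent = (1.7190e-02/0.5) × 100

Percent ionization = 3.44%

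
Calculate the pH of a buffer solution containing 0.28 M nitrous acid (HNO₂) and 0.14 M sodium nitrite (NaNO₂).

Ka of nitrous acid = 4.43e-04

pKa = -log(4.43e-04) = 3.35. pH = pKa + log([A⁻]/[HA]) = 3.35 + log(0.14/0.28)

pH = 3.05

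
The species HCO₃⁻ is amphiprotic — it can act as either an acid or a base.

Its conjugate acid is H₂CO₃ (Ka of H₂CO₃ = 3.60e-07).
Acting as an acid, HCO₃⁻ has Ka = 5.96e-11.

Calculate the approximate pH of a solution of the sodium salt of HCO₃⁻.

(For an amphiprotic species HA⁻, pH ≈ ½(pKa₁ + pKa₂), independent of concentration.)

pKa₁ = -log(3.60e-07) = 6.44; pKa₂ = -log(5.96e-11) = 10.22. For an amphiprotic species, pH ≈ ½(pKa₁ + pKa₂) = ½(6.44 + 10.22) = 8.33.

pH = 8.33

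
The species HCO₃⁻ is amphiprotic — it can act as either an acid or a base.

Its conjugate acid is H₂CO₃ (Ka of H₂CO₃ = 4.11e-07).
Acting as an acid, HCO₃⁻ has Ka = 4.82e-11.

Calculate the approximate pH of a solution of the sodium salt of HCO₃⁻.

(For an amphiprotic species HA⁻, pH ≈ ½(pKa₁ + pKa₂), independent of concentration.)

pKa₁ = -log(4.11e-07) = 6.39; pKa₂ = -log(4.82e-11) = 10.32. For an amphiprotic species, pH ≈ ½(pKa₁ + pKa₂) = ½(6.39 + 10.32) = 8.35.

pH = 8.35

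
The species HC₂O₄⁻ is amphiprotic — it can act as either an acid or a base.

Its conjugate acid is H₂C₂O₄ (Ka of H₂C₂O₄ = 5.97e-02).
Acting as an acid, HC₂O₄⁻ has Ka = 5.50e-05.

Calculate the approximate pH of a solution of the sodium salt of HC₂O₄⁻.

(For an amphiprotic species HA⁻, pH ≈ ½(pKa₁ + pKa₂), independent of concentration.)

pKa₁ = -log(5.97e-02) = 1.22; pKa₂ = -log(5.50e-05) = 4.26. For an amphiprotic species, pH ≈ ½(pKa₁ + pKa₂) = ½(1.22 + 4.26) = 2.74.

pH = 2.74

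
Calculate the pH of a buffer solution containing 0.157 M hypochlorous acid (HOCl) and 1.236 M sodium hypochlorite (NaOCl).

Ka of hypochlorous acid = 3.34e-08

pKa = -log(3.34e-08) = 7.48. pH = pKa + log([A⁻]/[HA]) = 7.48 + log(1.236/0.157)

pH = 8.37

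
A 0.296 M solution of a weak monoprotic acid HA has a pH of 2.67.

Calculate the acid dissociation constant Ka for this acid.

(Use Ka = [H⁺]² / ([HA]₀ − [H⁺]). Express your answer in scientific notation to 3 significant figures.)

[H⁺] = 10^(−pH) = 10^(−2.67) = 2.138e-03 M. For HA ⇌ H⁺ + A⁻, Ka = [H⁺][A⁻]/[HA] = [H⁺]² / ([HA]₀ − [H⁺]) = (2.138e-03)² / (0.296 − 2.138e-03) = 1.56e-05.

K_a = 1.56e-05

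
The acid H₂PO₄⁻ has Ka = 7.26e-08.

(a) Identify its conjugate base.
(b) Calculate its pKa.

(a) The conjugate base is formed by removing one H⁺ from H₂PO₄⁻, giving HPO₄²⁻. (b) pKa = -log(Ka) = -log(7.26e-08) = 7.14.

Conjugate base: HPO₄²⁻; pK_a = 7.14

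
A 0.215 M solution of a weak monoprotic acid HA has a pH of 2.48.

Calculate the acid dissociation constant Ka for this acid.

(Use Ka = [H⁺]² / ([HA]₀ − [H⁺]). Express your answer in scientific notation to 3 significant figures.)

[H⁺] = 10^(−pH) = 10^(−2.48) = 3.311e-03 M. For HA ⇌ H⁺ + A⁻, Ka = [H⁺][A⁻]/[HA] = [H⁺]² / ([HA]₀ − [H⁺]) = (3.311e-03)² / (0.215 − 3.311e-03) = 5.18e-05.

K_a = 5.18e-05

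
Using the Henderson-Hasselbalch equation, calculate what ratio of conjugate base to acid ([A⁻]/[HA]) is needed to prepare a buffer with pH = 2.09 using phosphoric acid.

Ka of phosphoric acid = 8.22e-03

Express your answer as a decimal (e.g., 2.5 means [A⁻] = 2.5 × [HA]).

pKa = -log(8.22e-03) = 2.0851. pH = pKa + log([A⁻]/[HA]), so log([A⁻]/[HA]) = pH − pKa = 2.09 − 2.0851 = 0.0049. [A⁻]/[HA] = 10^(0.0049) = 1.01

[A⁻]/[HA] = 1.01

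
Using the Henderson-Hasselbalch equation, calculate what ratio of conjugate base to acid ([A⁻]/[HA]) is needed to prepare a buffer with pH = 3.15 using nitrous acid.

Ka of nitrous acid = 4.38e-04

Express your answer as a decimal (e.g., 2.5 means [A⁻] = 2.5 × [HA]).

pKa = -log(4.38e-04) = 3.3585. pH = pKa + log([A⁻]/[HA]), so log([A⁻]/[HA]) = pH − pKa = 3.15 − 3.3585 = -0.2085. [A⁻]/[HA] = 10^(-0.2085) = 0.619

[A⁻]/[HA] = 0.619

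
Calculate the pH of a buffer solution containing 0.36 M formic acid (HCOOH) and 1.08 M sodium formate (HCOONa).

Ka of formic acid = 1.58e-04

pKa = -log(1.58e-04) = 3.80. pH = pKa + log([A⁻]/[HA]) = 3.80 + log(1.08/0.36)

pH = 4.28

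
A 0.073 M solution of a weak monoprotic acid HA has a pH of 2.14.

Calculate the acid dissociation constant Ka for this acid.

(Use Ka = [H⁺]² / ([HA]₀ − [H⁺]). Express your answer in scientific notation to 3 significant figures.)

[H⁺] = 10^(−pH) = 10^(−2.14) = 7.244e-03 M. For HA ⇌ H⁺ + A⁻, Ka = [H⁺][A⁻]/[HA] = [H⁺]² / ([HA]₀ − [H⁺]) = (7.244e-03)² / (0.073 − 7.244e-03) = 7.98e-04.

K_a = 7.98e-04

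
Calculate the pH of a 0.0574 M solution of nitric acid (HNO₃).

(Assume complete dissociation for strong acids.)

[H⁺] = 0.0574 M for strong acid. pH = -log[H⁺] = -log(0.0574)

pH = 1.24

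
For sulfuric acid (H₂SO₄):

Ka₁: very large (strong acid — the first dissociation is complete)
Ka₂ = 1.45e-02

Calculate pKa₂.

pKa₂ = -log(Ka₂) = -log(1.45e-02) = 1.84.

pK_{a2} = 1.84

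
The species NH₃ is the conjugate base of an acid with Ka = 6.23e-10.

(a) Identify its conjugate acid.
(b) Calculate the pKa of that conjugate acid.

(a) The conjugate acid is formed by adding one H⁺ to NH₃, giving NH₄⁺. (b) pKa = -log(Ka) = -log(6.23e-10) = 9.21.

Conjugate acid: NH₄⁺; pK_a = 9.21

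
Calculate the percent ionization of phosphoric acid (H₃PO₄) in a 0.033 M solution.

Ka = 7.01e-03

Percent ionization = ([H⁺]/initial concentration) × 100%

Using Ka equilibrium: x² + Ka×x - Ka×C = 0. Solving: [H⁺] = 1.2103e-02. Percent = (1.2103e-02/0.033) × 100

Percent ionization = 36.7%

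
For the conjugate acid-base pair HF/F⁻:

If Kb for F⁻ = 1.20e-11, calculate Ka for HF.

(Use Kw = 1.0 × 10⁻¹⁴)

For a conjugate pair Ka × Kb = Kw, so Ka = Kw/Kb = 1.0 × 10⁻¹⁴ / 1.20e-11 = 8.33e-04.

K_a = 8.33e-04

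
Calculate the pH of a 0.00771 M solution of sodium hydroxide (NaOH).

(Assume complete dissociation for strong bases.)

[OH⁻] = 0.00771 M for strong base. pOH = -log[OH⁻] = 2.11, pH = 14 - pOH

pH = 11.89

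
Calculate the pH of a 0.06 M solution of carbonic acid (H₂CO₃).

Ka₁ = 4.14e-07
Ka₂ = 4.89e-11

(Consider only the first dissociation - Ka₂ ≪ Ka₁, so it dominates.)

First dissociation dominates. From Ka₁ = [H⁺][HA⁻]/[H₂A], x² + Ka₁·x − Ka₁·C = 0 with C = 0.06 M and Ka₁ = 4.14e-07. Solving: [H⁺] = (−Ka₁ + √(Ka₁² + 4·Ka₁·C)) / 2 = 1.5740e-04 M. pH = -log(1.5740e-04) = 3.80.

pH = 3.80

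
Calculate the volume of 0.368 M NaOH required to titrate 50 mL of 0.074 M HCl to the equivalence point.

At equivalence: moles acid = moles base. moles HCl = 0.074 × 50/1000 = 0.0037 mol. V_base = moles / 0.368 × 1000 = 10.1 mL.

V_{base} = 10.1 mL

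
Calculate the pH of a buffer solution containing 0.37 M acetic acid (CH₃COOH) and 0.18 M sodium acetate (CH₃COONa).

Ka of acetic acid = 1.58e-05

pKa = -log(1.58e-05) = 4.80. pH = pKa + log([A⁻]/[HA]) = 4.80 + log(0.18/0.37)

pH = 4.49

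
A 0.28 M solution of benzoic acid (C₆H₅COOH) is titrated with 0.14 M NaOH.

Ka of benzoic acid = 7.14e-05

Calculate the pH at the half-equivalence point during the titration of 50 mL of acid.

At half-equivalence [HA] = [A⁻], so Henderson-Hasselbalch gives pH = pKa = -log(7.14e-05) = 4.15.

pH = pKa = 4.15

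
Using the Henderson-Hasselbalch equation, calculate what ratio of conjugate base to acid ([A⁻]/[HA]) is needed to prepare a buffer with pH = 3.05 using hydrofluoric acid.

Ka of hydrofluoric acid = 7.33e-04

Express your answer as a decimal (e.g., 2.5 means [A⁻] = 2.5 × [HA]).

pKa = -log(7.33e-04) = 3.1349. pH = pKa + log([A⁻]/[HA]), so log([A⁻]/[HA]) = pH − pKa = 3.05 − 3.1349 = -0.0849. [A⁻]/[HA] = 10^(-0.0849) = 0.822

[A⁻]/[HA] = 0.822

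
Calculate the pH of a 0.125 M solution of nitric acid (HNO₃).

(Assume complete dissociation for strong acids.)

[H⁺] = 0.125 M for strong acid. pH = -log[H⁺] = -log(0.125)

pH = 0.90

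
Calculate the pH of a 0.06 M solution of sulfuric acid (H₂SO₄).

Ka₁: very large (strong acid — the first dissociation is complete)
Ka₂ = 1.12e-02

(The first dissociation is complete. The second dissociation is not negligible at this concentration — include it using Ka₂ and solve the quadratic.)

First dissociation is complete: [H⁺]₀ = [HSO₄⁻]₀ = C = 0.06 M. Second dissociation HSO₄⁻ ⇌ H⁺ + SO₄²⁻: let x = [SO₄²⁻]. Ka₂ = (C + x)·x / (C − x) = 1.12e-02 → x² + (C + Ka₂)·x − Ka₂·C = 0 → x² + 0.07120·x − 6.720e-04 = 0. x = (−0.07120 + √(0.07120² + 4 × 6.720e-04)) / 2 = 8.4382e-03 M. [H⁺] = C + x = 0.06 + 8.4382e-03 = 6.8438e-02 M. pH = -log(6.8438e-02) = 1.16.

pH = 1.16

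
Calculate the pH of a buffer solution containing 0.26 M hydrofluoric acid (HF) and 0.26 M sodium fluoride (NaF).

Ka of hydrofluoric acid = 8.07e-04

pKa = -log(8.07e-04) = 3.09. pH = pKa + log([A⁻]/[HA]) = 3.09 + log(0.26/0.26)

pH = 3.09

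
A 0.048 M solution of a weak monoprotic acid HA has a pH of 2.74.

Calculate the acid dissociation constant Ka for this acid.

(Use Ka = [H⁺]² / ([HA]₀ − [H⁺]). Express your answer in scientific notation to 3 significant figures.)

[H⁺] = 10^(−pH) = 10^(−2.74) = 1.820e-03 M. For HA ⇌ H⁺ + A⁻, Ka = [H⁺][A⁻]/[HA] = [H⁺]² / ([HA]₀ − [H⁺]) = (1.820e-03)² / (0.048 − 1.820e-03) = 7.17e-05.

K_a = 7.17e-05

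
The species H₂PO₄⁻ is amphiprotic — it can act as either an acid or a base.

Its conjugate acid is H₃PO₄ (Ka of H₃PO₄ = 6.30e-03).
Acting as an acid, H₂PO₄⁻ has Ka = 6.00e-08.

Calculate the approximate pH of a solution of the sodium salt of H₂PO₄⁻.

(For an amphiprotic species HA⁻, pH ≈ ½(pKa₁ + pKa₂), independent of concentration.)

pKa₁ = -log(6.30e-03) = 2.20; pKa₂ = -log(6.00e-08) = 7.22. For an amphiprotic species, pH ≈ ½(pKa₁ + pKa₂) = ½(2.20 + 7.22) = 4.71.

pH = 4.71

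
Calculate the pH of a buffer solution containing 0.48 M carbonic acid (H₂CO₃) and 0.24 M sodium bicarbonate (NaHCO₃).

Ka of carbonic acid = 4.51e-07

pKa = -log(4.51e-07) = 6.35. pH = pKa + log([A⁻]/[HA]) = 6.35 + log(0.24/0.48)

pH = 6.04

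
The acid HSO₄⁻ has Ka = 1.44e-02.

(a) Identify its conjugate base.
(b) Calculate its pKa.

(a) The conjugate base is formed by removing one H⁺ from HSO₄⁻, giving SO₄²⁻. (b) pKa = -log(Ka) = -log(1.44e-02) = 1.84.

Conjugate base: SO₄²⁻; pK_a = 1.84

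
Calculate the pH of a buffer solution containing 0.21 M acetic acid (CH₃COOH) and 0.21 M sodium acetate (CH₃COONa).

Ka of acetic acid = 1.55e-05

pKa = -log(1.55e-05) = 4.81. pH = pKa + log([A⁻]/[HA]) = 4.81 + log(0.21/0.21)

pH = 4.81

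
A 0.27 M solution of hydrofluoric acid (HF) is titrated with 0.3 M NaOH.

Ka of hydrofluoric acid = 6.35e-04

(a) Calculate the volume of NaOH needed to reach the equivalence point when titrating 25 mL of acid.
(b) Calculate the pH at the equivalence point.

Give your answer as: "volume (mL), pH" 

moles acid = 0.27 × 25/1000 = 0.00675 mol; V_base = moles/0.3 × 1000 = 22.5 mL. At equivalence only the conjugate base is present: [A⁻] = 0.00675/0.048 = 1.4211e-01 M. Kb = Kw/Ka = 1.57e-11; [OH⁻] = √(Kb × [A⁻]) = 1.4960e-06; pOH = 5.83; pH = 14 - pOH = 8.17.

V = 22.5 mL, pH = 8.17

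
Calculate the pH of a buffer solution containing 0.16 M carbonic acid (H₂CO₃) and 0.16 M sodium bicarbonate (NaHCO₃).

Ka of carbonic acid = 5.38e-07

pKa = -log(5.38e-07) = 6.27. pH = pKa + log([A⁻]/[HA]) = 6.27 + log(0.16/0.16)

pH = 6.27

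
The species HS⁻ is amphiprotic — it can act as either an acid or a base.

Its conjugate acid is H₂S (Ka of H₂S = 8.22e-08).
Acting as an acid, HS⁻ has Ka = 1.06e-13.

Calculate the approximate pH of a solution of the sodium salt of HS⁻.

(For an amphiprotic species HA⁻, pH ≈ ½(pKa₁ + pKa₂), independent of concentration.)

pKa₁ = -log(8.22e-08) = 7.09; pKa₂ = -log(1.06e-13) = 12.97. For an amphiprotic species, pH ≈ ½(pKa₁ + pKa₂) = ½(7.09 + 12.97) = 10.03.

pH = 10.03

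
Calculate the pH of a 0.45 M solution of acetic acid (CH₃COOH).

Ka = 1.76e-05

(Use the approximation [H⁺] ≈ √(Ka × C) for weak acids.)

[H⁺] = √(Ka × C) = √(1.76e-05 × 0.45) = 2.8142e-03. pH = -log(2.8142e-03)

pH = 2.55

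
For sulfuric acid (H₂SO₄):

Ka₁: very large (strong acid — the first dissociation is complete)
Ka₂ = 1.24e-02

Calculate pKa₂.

pKa₂ = -log(Ka₂) = -log(1.24e-02) = 1.91.

pK_{a2} = 1.91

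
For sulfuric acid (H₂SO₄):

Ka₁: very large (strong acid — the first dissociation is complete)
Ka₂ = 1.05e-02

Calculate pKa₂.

pKa₂ = -log(Ka₂) = -log(1.05e-02) = 1.98.

pK_{a2} = 1.98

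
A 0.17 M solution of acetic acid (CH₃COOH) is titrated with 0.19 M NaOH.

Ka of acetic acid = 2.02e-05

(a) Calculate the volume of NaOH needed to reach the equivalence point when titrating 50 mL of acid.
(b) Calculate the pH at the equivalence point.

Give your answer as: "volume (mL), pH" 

moles acid = 0.17 × 50/1000 = 0.0085 mol; V_base = moles/0.19 × 1000 = 44.7 mL. At equivalence only the conjugate base is present: [A⁻] = 0.0085/0.095 = 8.9722e-02 M. Kb = Kw/Ka = 4.95e-10; [OH⁻] = √(Kb × [A⁻]) = 6.6646e-06; pOH = 5.18; pH = 14 - pOH = 8.82.

V = 44.7 mL, pH = 8.82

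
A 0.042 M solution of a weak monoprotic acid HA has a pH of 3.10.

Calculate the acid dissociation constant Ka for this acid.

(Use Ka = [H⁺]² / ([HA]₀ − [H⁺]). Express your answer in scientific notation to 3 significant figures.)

[H⁺] = 10^(−pH) = 10^(−3.10) = 7.943e-04 M. For HA ⇌ H⁺ + A⁻, Ka = [H⁺][A⁻]/[HA] = [H⁺]² / ([HA]₀ − [H⁺]) = (7.943e-04)² / (0.042 − 7.943e-04) = 1.53e-05.

K_a = 1.53e-05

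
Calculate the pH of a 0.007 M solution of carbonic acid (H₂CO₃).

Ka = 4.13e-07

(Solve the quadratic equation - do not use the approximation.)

x² + Ka×x - Ka×C = 0. Using quadratic formula: [H⁺] = 5.3562e-05

pH = 4.27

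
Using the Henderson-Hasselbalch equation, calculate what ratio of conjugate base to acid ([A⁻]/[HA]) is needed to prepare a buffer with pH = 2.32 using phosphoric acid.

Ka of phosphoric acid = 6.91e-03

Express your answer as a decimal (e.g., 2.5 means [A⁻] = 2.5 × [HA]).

pKa = -log(6.91e-03) = 2.1605. pH = pKa + log([A⁻]/[HA]), so log([A⁻]/[HA]) = pH − pKa = 2.32 − 2.1605 = 0.1595. [A⁻]/[HA] = 10^(0.1595) = 1.44

[A⁻]/[HA] = 1.44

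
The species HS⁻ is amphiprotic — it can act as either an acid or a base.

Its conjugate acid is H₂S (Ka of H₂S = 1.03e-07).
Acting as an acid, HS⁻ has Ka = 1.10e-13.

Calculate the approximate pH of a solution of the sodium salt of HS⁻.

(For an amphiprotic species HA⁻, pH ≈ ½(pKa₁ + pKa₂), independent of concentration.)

pKa₁ = -log(1.03e-07) = 6.99; pKa₂ = -log(1.10e-13) = 12.96. For an amphiprotic species, pH ≈ ½(pKa₁ + pKa₂) = ½(6.99 + 12.96) = 9.97.

pH = 9.97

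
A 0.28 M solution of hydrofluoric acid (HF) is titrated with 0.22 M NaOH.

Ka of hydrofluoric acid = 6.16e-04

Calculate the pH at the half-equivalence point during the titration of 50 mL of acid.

At half-equivalence [HA] = [A⁻], so Henderson-Hasselbalch gives pH = pKa = -log(6.16e-04) = 3.21.

pH = pKa = 3.21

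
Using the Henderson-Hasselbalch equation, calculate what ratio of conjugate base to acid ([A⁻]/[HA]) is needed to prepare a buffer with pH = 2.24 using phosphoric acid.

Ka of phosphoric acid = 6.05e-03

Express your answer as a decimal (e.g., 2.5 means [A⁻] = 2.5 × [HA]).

pKa = -log(6.05e-03) = 2.2182. pH = pKa + log([A⁻]/[HA]), so log([A⁻]/[HA]) = pH − pKa = 2.24 − 2.2182 = 0.0218. [A⁻]/[HA] = 10^(0.0218) = 1.05

[A⁻]/[HA] = 1.05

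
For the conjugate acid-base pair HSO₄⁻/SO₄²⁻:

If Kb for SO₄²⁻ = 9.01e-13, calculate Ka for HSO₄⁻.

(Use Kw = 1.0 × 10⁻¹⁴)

For a conjugate pair Ka × Kb = Kw, so Ka = Kw/Kb = 1.0 × 10⁻¹⁴ / 9.01e-13 = 1.11e-02.

K_a = 1.11e-02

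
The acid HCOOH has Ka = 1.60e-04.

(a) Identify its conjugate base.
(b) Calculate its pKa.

(a) The conjugate base is formed by removing one H⁺ from HCOOH, giving HCOO⁻. (b) pKa = -log(Ka) = -log(1.60e-04) = 3.80.

Conjugate base: HCOO⁻; pK_a = 3.80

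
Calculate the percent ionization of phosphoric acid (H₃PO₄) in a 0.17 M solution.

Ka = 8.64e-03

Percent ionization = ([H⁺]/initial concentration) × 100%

Using Ka equilibrium: x² + Ka×x - Ka×C = 0. Solving: [H⁺] = 3.4248e-02. Percent = (3.4248e-02/0.17) × 100

Percent ionization = 20.1%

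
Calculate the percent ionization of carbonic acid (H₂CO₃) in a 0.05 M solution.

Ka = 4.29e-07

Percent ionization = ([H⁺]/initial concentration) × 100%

Using Ka equilibrium: x² + Ka×x - Ka×C = 0. Solving: [H⁺] = 1.4624e-04. Percent = (1.4624e-04/0.05) × 100

Percent ionization = 0.292%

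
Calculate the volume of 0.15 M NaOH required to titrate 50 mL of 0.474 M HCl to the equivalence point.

At equivalence: moles acid = moles base. moles HCl = 0.474 × 50/1000 = 0.0237 mol. V_base = moles / 0.15 × 1000 = 158.0 mL.

V_{base} = 158.0 mL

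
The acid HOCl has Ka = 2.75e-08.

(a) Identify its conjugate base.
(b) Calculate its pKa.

(a) The conjugate base is formed by removing one H⁺ from HOCl, giving OCl⁻. (b) pKa = -log(Ka) = -log(2.75e-08) = 7.56.

Conjugate base: OCl⁻; pK_a = 7.56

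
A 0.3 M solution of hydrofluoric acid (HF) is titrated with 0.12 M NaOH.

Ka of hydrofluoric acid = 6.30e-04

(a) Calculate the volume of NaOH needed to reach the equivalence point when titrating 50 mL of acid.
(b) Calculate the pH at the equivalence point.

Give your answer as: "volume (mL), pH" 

moles acid = 0.3 × 50/1000 = 0.015 mol; V_base = moles/0.12 × 1000 = 125.0 mL. At equivalence only the conjugate base is present: [A⁻] = 0.015/0.175 = 8.5714e-02 M. Kb = Kw/Ka = 1.59e-11; [OH⁻] = √(Kb × [A⁻]) = 1.1664e-06; pOH = 5.93; pH = 14 - pOH = 8.07.

V = 125.0 mL, pH = 8.07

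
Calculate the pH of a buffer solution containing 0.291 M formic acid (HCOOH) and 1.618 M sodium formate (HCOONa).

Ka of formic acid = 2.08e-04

pKa = -log(2.08e-04) = 3.68. pH = pKa + log([A⁻]/[HA]) = 3.68 + log(1.618/0.291)

pH = 4.43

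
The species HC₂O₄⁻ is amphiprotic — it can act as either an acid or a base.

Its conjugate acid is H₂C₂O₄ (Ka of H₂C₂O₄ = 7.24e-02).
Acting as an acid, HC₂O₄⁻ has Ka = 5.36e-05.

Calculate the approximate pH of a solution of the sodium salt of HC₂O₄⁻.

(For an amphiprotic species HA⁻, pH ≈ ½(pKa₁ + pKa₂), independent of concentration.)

pKa₁ = -log(7.24e-02) = 1.14; pKa₂ = -log(5.36e-05) = 4.27. For an amphiprotic species, pH ≈ ½(pKa₁ + pKa₂) = ½(1.14 + 4.27) = 2.71.

pH = 2.71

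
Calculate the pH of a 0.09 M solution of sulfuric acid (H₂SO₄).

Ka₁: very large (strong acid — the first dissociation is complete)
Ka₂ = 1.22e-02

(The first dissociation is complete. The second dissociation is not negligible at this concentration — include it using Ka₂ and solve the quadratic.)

First dissociation is complete: [H⁺]₀ = [HSO₄⁻]₀ = C = 0.09 M. Second dissociation HSO₄⁻ ⇌ H⁺ + SO₄²⁻: let x = [SO₄²⁻]. Ka₂ = (C + x)·x / (C − x) = 1.22e-02 → x² + (C + Ka₂)·x − Ka₂·C = 0 → x² + 0.10220·x − 1.098e-03 = 0. x = (−0.10220 + √(0.10220² + 4 × 1.098e-03)) / 2 = 9.8033e-03 M. [H⁺] = C + x = 0.09 + 9.8033e-03 = 9.9803e-02 M. pH = -log(9.9803e-02) = 1.00.

pH = 1.00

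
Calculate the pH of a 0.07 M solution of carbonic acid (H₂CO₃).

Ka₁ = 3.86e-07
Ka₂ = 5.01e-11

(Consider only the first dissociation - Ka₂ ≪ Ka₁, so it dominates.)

First dissociation dominates. From Ka₁ = [H⁺][HA⁻]/[H₂A], x² + Ka₁·x − Ka₁·C = 0 with C = 0.07 M and Ka₁ = 3.86e-07. Solving: [H⁺] = (−Ka₁ + √(Ka₁² + 4·Ka₁·C)) / 2 = 1.6418e-04 M. pH = -log(1.6418e-04) = 3.78.

pH = 3.78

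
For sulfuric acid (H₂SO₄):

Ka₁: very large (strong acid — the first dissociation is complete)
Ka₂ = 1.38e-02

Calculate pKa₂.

pKa₂ = -log(Ka₂) = -log(1.38e-02) = 1.86.

pK_{a2} = 1.86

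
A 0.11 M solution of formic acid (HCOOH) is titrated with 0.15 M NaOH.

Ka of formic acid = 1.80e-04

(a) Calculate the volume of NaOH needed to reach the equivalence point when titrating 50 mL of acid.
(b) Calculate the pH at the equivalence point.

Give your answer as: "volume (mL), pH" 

moles acid = 0.11 × 50/1000 = 0.0055 mol; V_base = moles/0.15 × 1000 = 36.7 mL. At equivalence only the conjugate base is present: [A⁻] = 0.0055/0.087 = 6.3462e-02 M. Kb = Kw/Ka = 5.56e-11; [OH⁻] = √(Kb × [A⁻]) = 1.8777e-06; pOH = 5.73; pH = 14 - pOH = 8.27.

V = 36.7 mL, pH = 8.27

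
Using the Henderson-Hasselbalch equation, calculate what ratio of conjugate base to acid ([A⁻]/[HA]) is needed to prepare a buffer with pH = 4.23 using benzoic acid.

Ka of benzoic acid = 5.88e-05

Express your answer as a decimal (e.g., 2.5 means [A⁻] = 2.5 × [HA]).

pKa = -log(5.88e-05) = 4.2306. pH = pKa + log([A⁻]/[HA]), so log([A⁻]/[HA]) = pH − pKa = 4.23 − 4.2306 = -0.0006. [A⁻]/[HA] = 10^(-0.0006) = 0.999

[A⁻]/[HA] = 0.999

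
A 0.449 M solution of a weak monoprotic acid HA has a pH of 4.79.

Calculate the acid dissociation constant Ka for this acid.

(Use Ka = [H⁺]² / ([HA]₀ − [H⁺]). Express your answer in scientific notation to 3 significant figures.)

[H⁺] = 10^(−pH) = 10^(−4.79) = 1.622e-05 M. For HA ⇌ H⁺ + A⁻, Ka = [H⁺][A⁻]/[HA] = [H⁺]² / ([HA]₀ − [H⁺]) = (1.622e-05)² / (0.449 − 1.622e-05) = 5.86e-10.

K_a = 5.86e-10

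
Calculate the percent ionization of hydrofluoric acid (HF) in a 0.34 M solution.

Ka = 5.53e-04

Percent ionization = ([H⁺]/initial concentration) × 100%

Using Ka equilibrium: x² + Ka×x - Ka×C = 0. Solving: [H⁺] = 1.3438e-02. Percent = (1.3438e-02/0.34) × 100

Percent ionization = 3.95%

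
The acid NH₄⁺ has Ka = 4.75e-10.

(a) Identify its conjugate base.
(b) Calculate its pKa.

(a) The conjugate base is formed by removing one H⁺ from NH₄⁺, giving NH₃. (b) pKa = -log(Ka) = -log(4.75e-10) = 9.32.

Conjugate base: NH₃; pK_a = 9.32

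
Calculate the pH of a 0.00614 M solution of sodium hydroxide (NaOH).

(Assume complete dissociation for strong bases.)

[OH⁻] = 0.00614 M for strong base. pOH = -log[OH⁻] = 2.21, pH = 14 - pOH

pH = 11.79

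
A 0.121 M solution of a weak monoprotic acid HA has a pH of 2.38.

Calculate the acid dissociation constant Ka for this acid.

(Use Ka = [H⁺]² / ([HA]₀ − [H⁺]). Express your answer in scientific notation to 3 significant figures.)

[H⁺] = 10^(−pH) = 10^(−2.38) = 4.169e-03 M. For HA ⇌ H⁺ + A⁻, Ka = [H⁺][A⁻]/[HA] = [H⁺]² / ([HA]₀ − [H⁺]) = (4.169e-03)² / (0.121 − 4.169e-03) = 1.49e-04.

K_a = 1.49e-04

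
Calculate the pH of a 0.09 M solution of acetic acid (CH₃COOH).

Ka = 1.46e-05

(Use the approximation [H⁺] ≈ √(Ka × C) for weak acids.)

[H⁺] = √(Ka × C) = √(1.46e-05 × 0.09) = 1.1463e-03. pH = -log(1.1463e-03)

pH = 2.94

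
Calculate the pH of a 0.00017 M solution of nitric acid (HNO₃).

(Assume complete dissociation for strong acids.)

[H⁺] = 0.00017 M for strong acid. pH = -log[H⁺] = -log(0.00017)

pH = 3.77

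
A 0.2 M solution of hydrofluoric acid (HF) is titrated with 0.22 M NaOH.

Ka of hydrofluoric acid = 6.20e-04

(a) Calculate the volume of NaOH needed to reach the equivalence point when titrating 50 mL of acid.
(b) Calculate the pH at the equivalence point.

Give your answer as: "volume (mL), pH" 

moles acid = 0.2 × 50/1000 = 0.01 mol; V_base = moles/0.22 × 1000 = 45.5 mL. At equivalence only the conjugate base is present: [A⁻] = 0.01/0.095 = 1.0476e-01 M. Kb = Kw/Ka = 1.61e-11; [OH⁻] = √(Kb × [A⁻]) = 1.2999e-06; pOH = 5.89; pH = 14 - pOH = 8.11.

V = 45.5 mL, pH = 8.11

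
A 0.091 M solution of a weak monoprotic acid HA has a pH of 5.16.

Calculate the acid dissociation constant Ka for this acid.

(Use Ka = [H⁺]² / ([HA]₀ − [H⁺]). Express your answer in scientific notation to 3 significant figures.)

[H⁺] = 10^(−pH) = 10^(−5.16) = 6.918e-06 M. For HA ⇌ H⁺ + A⁻, Ka = [H⁺][A⁻]/[HA] = [H⁺]² / ([HA]₀ − [H⁺]) = (6.918e-06)² / (0.091 − 6.918e-06) = 5.26e-10.

K_a = 5.26e-10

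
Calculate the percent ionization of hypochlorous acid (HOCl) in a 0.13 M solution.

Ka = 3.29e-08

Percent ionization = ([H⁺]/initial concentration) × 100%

Using Ka equilibrium: x² + Ka×x - Ka×C = 0. Solving: [H⁺] = 6.5382e-05. Percent = (6.5382e-05/0.13) × 100

Percent ionization = 0.0503%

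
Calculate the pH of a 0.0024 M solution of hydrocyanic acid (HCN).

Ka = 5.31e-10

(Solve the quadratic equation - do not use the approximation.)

x² + Ka×x - Ka×C = 0. Using quadratic formula: [H⁺] = 1.1286e-06

pH = 5.95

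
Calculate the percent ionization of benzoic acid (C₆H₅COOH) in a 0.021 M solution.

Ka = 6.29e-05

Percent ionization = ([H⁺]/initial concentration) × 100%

Using Ka equilibrium: x² + Ka×x - Ka×C = 0. Solving: [H⁺] = 1.1183e-03. Percent = (1.1183e-03/0.021) × 100

Percent ionization = 5.33%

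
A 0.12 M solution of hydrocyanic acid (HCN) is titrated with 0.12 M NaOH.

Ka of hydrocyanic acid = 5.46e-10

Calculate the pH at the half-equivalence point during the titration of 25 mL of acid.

At half-equivalence [HA] = [A⁻], so Henderson-Hasselbalch gives pH = pKa = -log(5.46e-10) = 9.26.

pH = pKa = 9.26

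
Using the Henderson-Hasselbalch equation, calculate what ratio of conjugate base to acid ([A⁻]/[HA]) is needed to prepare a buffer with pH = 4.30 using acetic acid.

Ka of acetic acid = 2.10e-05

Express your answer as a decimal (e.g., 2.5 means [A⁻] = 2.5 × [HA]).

pKa = -log(2.10e-05) = 4.6778. pH = pKa + log([A⁻]/[HA]), so log([A⁻]/[HA]) = pH − pKa = 4.30 − 4.6778 = -0.3778. [A⁻]/[HA] = 10^(-0.3778) = 0.419

[A⁻]/[HA] = 0.419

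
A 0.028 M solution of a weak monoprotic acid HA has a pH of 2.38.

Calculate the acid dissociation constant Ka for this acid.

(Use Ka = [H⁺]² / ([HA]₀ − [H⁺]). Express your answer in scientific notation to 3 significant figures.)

[H⁺] = 10^(−pH) = 10^(−2.38) = 4.169e-03 M. For HA ⇌ H⁺ + A⁻, Ka = [H⁺][A⁻]/[HA] = [H⁺]² / ([HA]₀ − [H⁺]) = (4.169e-03)² / (0.028 − 4.169e-03) = 7.29e-04.

K_a = 7.29e-04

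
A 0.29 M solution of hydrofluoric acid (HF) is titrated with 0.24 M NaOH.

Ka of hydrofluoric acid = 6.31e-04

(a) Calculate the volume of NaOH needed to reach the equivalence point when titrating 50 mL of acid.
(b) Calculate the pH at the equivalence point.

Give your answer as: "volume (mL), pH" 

moles acid = 0.29 × 50/1000 = 0.0145 mol; V_base = moles/0.24 × 1000 = 60.4 mL. At equivalence only the conjugate base is present: [A⁻] = 0.0145/0.110 = 1.3132e-01 M. Kb = Kw/Ka = 1.58e-11; [OH⁻] = √(Kb × [A⁻]) = 1.4426e-06; pOH = 5.84; pH = 14 - pOH = 8.16.

V = 60.4 mL, pH = 8.16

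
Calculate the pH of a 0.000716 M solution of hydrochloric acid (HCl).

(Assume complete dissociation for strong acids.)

[H⁺] = 0.000716 M for strong acid. pH = -log[H⁺] = -log(0.000716)

pH = 3.15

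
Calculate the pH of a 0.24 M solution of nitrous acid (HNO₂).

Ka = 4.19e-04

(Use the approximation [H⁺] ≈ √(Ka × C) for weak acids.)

[H⁺] = √(Ka × C) = √(4.19e-04 × 0.24) = 1.0028e-02. pH = -log(1.0028e-02)

pH = 2.00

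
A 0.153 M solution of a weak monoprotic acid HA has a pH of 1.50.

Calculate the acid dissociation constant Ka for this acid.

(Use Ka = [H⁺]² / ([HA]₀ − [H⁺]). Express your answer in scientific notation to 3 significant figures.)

[H⁺] = 10^(−pH) = 10^(−1.50) = 3.162e-02 M. For HA ⇌ H⁺ + A⁻, Ka = [H⁺][A⁻]/[HA] = [H⁺]² / ([HA]₀ − [H⁺]) = (3.162e-02)² / (0.153 − 3.162e-02) = 8.24e-03.

K_a = 8.24e-03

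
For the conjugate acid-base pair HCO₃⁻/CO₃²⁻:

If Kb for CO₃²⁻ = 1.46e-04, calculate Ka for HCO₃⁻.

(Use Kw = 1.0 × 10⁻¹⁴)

For a conjugate pair Ka × Kb = Kw, so Ka = Kw/Kb = 1.0 × 10⁻¹⁴ / 1.46e-04 = 6.85e-11.

K_a = 6.85e-11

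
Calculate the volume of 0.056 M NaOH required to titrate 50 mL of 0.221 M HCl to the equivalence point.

At equivalence: moles acid = moles base. moles HCl = 0.221 × 50/1000 = 0.01105 mol. V_base = moles / 0.056 × 1000 = 197.3 mL.

V_{base} = 197.3 mL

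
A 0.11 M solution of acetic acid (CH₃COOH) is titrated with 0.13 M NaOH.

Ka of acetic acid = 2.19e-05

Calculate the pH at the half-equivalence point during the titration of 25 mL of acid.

At half-equivalence [HA] = [A⁻], so Henderson-Hasselbalch gives pH = pKa = -log(2.19e-05) = 4.66.

pH = pKa = 4.66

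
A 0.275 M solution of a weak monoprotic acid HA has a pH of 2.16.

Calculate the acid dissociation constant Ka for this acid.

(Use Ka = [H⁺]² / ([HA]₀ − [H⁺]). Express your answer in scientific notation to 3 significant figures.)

[H⁺] = 10^(−pH) = 10^(−2.16) = 6.918e-03 M. For HA ⇌ H⁺ + A⁻, Ka = [H⁺][A⁻]/[HA] = [H⁺]² / ([HA]₀ − [H⁺]) = (6.918e-03)² / (0.275 − 6.918e-03) = 1.79e-04.

K_a = 1.79e-04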